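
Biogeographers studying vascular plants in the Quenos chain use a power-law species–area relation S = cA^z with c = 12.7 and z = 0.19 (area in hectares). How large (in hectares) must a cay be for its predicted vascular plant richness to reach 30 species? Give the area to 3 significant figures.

30 = 12.7 × A^0.19  ⇒  A^0.19 = 30/12.7 = 2.362
ln A = ln(2.362) / 0.19 = 0.8596 / 0.19 = 4.5242
A = e^4.5242 ≈ 92.22 hectares

92.2 hectares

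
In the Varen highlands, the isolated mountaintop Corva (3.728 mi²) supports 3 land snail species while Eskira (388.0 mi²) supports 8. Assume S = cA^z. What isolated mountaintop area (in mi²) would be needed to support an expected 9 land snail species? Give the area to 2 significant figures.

680 mi²

z = ln(8/3) / ln(388/3.728) = 0.9808 / 4.6451 = 0.2112
c = 3 / 3.728^0.2112 = 3 / 1.32 = 2.272
A = (9/2.272)^(1/0.2112) ⇒ ln A = ln(3.961)/0.2112 = 6.5188
A = e^6.5188 ≈ 677.8 mi²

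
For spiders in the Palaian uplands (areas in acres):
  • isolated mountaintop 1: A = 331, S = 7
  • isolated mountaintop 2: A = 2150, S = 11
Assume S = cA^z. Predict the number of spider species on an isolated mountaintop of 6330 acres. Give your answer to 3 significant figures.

z = ln(11/7) / ln(2150/331) = 0.4520 / 1.8711 = 0.2416
c = 7 / 331^0.2416 = 7 / 4.062 = 1.723
S₃ = 1.723 × 6330^0.2416 = 1.723 × 8.285 ≈ 14.28

14.3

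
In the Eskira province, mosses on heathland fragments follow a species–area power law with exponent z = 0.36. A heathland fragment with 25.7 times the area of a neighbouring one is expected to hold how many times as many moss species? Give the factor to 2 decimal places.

3.22

S₂/S₁ = (A₂/A₁)^z = 25.7^0.36
ln(S₂/S₁) = 0.36 × ln 25.7 = 0.36 × 3.2465 = 1.1687
S₂/S₁ = e^1.1687 ≈ 3.218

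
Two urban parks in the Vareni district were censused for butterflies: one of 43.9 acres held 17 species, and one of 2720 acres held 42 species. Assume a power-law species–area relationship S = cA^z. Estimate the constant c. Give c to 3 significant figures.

7.42

z = ln(S₂/S₁) / ln(A₂/A₁) = ln(42/17) / ln(2720/43.9) = 0.9045 / 4.1265 = 0.2192
c = S₁ / A₁^z = 17 / 43.9^0.2192 = 17 / 2.291 = 7.421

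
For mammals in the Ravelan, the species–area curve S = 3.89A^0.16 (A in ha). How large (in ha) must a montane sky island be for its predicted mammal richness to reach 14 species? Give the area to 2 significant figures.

3000 ha

14 = 3.89 × A^0.16  ⇒  A^0.16 = 14/3.89 = 3.599
ln A = ln(3.599) / 0.16 = 1.2806 / 0.16 = 8.0041
A = e^8.0041 ≈ 2993 ha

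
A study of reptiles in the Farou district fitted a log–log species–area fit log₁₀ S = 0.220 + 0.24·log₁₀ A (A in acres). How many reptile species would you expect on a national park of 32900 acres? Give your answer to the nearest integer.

S = 1.66 × 32900^0.24
ln S = ln 1.66 + 0.24 × ln 32900 = 0.5066 + 0.24 × 10.4012 = 3.0029
S = e^3.0029 ≈ 20.14

20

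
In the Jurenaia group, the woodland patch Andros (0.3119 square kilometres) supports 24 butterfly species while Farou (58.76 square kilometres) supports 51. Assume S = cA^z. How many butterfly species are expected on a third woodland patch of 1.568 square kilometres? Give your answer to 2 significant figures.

z = ln(51/24) / ln(58.76/0.3119) = 0.7538 / 5.2385 = 0.1439
c = 24 / 0.3119^0.1439 = 24 / 0.8457 = 28.38
S₃ = 28.38 × 1.568^0.1439 = 28.38 × 1.067 ≈ 30.28

30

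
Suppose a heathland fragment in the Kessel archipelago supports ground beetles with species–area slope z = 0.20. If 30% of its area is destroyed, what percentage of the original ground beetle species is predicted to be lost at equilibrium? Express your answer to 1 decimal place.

S_new/S_old = (A_new/A_old)^z = 0.7^0.2
= exp(0.2 × ln 0.7) = exp(0.2 × -0.3567) = exp(-0.0713) ≈ 0.9311
Fraction lost = 1 − 0.9311 = 0.06885

6.9%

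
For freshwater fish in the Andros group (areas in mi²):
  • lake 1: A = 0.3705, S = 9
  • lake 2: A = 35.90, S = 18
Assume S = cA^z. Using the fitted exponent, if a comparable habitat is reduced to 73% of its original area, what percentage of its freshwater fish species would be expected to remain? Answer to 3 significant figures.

95.3%

z = ln(18/9) / ln(35.9/0.3705) = 0.6931 / 4.5736 = 0.1516
S_new/S_old = (A_new/A_old)^z = 0.73^0.1516 = exp(0.1516 × -0.3147) = 0.9534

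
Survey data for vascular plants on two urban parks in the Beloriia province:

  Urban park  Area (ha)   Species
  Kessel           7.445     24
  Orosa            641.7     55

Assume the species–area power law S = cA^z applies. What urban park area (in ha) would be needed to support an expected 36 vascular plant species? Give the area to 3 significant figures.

65.8 ha

z = ln(55/24) / ln(641.7/7.445) = 0.8293 / 4.4566 = 0.1861
c = 24 / 7.445^0.1861 = 24 / 1.453 = 16.52
A = (36/16.52)^(1/0.1861) ⇒ ln A = ln(2.179)/0.1861 = 4.1865
A = e^4.1865 ≈ 65.79 ha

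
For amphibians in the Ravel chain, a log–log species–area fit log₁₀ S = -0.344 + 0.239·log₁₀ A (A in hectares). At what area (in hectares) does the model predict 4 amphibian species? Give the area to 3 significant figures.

4 = 0.4529 × A^0.239  ⇒  A^0.239 = 4/0.4529 = 8.832
ln A = ln(8.832) / 0.239 = 2.1784 / 0.239 = 9.1146
A = e^9.1146 ≈ 9087 hectares

9090 hectares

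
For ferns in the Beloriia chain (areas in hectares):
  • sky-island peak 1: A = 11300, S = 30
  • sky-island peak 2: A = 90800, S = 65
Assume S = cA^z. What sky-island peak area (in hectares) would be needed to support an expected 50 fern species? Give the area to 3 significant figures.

44800 hectares

z = ln(65/30) / ln(90800/11300) = 0.7732 / 2.0839 = 0.3710
c = 30 / 11300^0.3710 = 30 / 31.9 = 0.9403
A = (50/0.9403)^(1/0.3710) ⇒ ln A = ln(53.17)/0.3710 = 10.7093
A = e^10.7093 ≈ 44771 hectares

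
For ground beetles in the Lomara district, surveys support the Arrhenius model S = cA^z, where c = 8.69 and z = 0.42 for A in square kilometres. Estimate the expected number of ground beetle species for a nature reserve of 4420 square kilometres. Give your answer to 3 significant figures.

S = 8.69 × 4420^0.42
ln S = ln 8.69 + 0.42 × ln 4420 = 2.1622 + 0.42 × 8.3939 = 5.6876
S = e^5.6876 ≈ 295.2

295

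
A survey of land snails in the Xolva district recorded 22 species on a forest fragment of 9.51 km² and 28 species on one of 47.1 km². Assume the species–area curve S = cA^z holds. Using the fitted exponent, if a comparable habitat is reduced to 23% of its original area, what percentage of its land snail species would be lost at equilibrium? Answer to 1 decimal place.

z = ln(28/22) / ln(47.1/9.51) = 0.2412 / 1.5999 = 0.1507
S_new/S_old = (A_new/A_old)^z = 0.23^0.1507 = exp(0.1507 × -1.4697) = 0.8013
Fraction lost = 1 − 0.8013 = 0.1987

19.9%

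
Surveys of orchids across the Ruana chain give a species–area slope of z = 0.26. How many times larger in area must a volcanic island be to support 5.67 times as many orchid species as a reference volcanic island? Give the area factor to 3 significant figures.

791

(A₂/A₁)^0.26 = 5.67, so A₂/A₁ = 5.67^(1/0.26) = 5.67^3.846
ln(A₂/A₁) = ln 5.67 / 0.26 = 1.7352 / 0.26 = 6.6738
A₂/A₁ = e^6.6738 ≈ 791.4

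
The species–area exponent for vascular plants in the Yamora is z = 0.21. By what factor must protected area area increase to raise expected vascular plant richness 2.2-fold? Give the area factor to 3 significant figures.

42.7

(A₂/A₁)^0.21 = 2.2, so A₂/A₁ = 2.2^(1/0.21) = 2.2^4.762
ln(A₂/A₁) = ln 2.2 / 0.21 = 0.7885 / 0.21 = 3.7546
A₂/A₁ = e^3.7546 ≈ 42.72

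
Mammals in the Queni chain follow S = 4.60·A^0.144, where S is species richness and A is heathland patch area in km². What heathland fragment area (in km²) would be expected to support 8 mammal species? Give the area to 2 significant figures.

47 km²

8 = 4.6 × A^0.144  ⇒  A^0.144 = 8/4.6 = 1.739
ln A = ln(1.739) / 0.144 = 0.5534 / 0.144 = 3.8430
A = e^3.8430 ≈ 46.66 km²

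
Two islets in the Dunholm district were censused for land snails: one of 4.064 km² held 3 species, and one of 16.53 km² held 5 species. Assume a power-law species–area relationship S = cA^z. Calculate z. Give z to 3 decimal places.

Taking logs: ln S = ln c + z ln A, so z = (ln S₂ − ln S₁)/(ln A₂ − ln A₁).
z = ln(5/3) / ln(16.53/4.064) = ln(1.667) / ln(4.067) = 0.5108 / 1.4030 = 0.3641

0.364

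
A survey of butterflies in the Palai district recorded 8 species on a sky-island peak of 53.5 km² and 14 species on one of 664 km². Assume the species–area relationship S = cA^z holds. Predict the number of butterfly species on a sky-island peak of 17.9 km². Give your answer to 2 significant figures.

z = ln(14/8) / ln(664/53.5) = 0.5596 / 2.5186 = 0.2222
c = 8 / 53.5^0.2222 = 8 / 2.421 = 3.304
S₃ = 3.304 × 17.9^0.2222 = 3.304 × 1.898 ≈ 6.272

6.3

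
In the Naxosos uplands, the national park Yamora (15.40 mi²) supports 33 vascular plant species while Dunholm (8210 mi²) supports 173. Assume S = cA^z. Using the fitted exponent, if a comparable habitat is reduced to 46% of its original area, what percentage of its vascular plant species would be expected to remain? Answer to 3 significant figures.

z = ln(173/33) / ln(8210/15.4) = 1.6568 / 6.2787 = 0.2639
S_new/S_old = (A_new/A_old)^z = 0.46^0.2639 = exp(0.2639 × -0.7765) = 0.8147

81.5%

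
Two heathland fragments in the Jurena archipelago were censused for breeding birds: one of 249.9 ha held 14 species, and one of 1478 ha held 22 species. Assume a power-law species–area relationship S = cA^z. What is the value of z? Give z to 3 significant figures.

0.254

Taking logs: ln S = ln c + z ln A, so z = (ln S₂ − ln S₁)/(ln A₂ − ln A₁).
z = ln(22/14) / ln(1478/249.9) = ln(1.571) / ln(5.914) = 0.4520 / 1.7774 = 0.2543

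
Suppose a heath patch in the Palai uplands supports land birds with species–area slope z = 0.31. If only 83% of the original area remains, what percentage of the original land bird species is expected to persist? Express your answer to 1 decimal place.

S_new/S_old = (A_new/A_old)^z = 0.83^0.31
= exp(0.31 × ln 0.83) = exp(0.31 × -0.1863) = exp(-0.0578) ≈ 0.9439

94.4%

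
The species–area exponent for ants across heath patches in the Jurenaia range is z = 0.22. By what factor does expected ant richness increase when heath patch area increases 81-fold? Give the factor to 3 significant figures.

2.63

S₂/S₁ = (A₂/A₁)^z = 81^0.22
ln(S₂/S₁) = 0.22 × ln 81 = 0.22 × 4.3944 = 0.9668
S₂/S₁ = e^0.9668 ≈ 2.629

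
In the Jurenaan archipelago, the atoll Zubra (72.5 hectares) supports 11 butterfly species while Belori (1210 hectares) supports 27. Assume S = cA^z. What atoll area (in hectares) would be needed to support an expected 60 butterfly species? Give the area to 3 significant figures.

z = ln(27/11) / ln(1210/72.5) = 0.8979 / 2.8148 = 0.3190
c = 11 / 72.5^0.3190 = 11 / 3.922 = 2.805
A = (60/2.805)^(1/0.3190) ⇒ ln A = ln(21.39)/0.3190 = 9.6015
A = e^9.6015 ≈ 14786 hectares

14800 hectares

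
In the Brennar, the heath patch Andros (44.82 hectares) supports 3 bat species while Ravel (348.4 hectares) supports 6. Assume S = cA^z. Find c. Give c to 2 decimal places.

0.83

z = ln(S₂/S₁) / ln(A₂/A₁) = ln(6/3) / ln(348.4/44.82) = 0.6931 / 2.0507 = 0.3380
c = S₁ / A₁^z = 3 / 44.82^0.3380 = 3 / 3.616 = 0.8297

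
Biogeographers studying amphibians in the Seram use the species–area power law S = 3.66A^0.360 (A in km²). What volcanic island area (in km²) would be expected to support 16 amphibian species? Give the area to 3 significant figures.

60.2 km²

16 = 3.66 × A^0.36  ⇒  A^0.36 = 16/3.66 = 4.372
ln A = ln(4.372) / 0.36 = 1.4751 / 0.36 = 4.0976
A = e^4.0976 ≈ 60.19 km²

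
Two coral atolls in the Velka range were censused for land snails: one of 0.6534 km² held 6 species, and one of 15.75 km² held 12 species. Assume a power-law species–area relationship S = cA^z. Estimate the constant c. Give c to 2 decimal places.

6.58

z = ln(S₂/S₁) / ln(A₂/A₁) = ln(12/6) / ln(15.75/0.6534) = 0.6931 / 3.1824 = 0.2178
c = S₁ / A₁^z = 6 / 0.6534^0.2178 = 6 / 0.9115 = 6.583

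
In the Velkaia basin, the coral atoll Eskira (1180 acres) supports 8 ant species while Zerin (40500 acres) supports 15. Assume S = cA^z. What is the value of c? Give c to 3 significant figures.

2.27

z = ln(S₂/S₁) / ln(A₂/A₁) = ln(15/8) / ln(40500/1180) = 0.6286 / 3.5358 = 0.1778
c = S₁ / A₁^z = 8 / 1180^0.1778 = 8 / 3.517 = 2.275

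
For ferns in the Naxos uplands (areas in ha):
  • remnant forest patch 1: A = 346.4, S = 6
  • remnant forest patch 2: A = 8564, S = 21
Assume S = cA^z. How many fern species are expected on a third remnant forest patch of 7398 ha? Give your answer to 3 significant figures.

19.8

z = ln(21/6) / ln(8564/346.4) = 1.2528 / 3.2077 = 0.3905
c = 6 / 346.4^0.3905 = 6 / 9.813 = 0.6114
S₃ = 0.6114 × 7398^0.3905 = 0.6114 × 32.44 ≈ 19.83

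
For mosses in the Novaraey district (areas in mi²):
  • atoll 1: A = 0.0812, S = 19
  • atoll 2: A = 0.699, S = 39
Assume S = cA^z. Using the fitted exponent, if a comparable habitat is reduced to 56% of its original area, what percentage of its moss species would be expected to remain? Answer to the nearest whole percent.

z = ln(39/19) / ln(0.699/0.0812) = 0.7191 / 2.1527 = 0.3341
S_new/S_old = (A_new/A_old)^z = 0.56^0.3341 = exp(0.3341 × -0.5798) = 0.8239

82%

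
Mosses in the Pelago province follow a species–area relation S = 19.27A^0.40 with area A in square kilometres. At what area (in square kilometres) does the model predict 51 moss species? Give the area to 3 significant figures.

11.4 square kilometres

51 = 19.27 × A^0.4  ⇒  A^0.4 = 51/19.27 = 2.647
ln A = ln(2.647) / 0.4 = 0.9733 / 0.4 = 2.4332
A = e^2.4332 ≈ 11.4 square kilometres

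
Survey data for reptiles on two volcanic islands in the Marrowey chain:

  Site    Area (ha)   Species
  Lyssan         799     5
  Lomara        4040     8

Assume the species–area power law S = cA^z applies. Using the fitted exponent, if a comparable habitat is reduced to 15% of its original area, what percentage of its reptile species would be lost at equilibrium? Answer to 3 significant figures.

z = ln(8/5) / ln(4040/799) = 0.4700 / 1.6206 = 0.2900
S_new/S_old = (A_new/A_old)^z = 0.15^0.2900 = exp(0.2900 × -1.8971) = 0.5768
Fraction lost = 1 − 0.5768 = 0.4232

42.3%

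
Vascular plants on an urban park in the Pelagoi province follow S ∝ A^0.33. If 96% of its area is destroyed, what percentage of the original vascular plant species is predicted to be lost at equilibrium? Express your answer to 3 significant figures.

65.4%

S_new/S_old = (A_new/A_old)^z = 0.04^0.33
= exp(0.33 × ln 0.04) = exp(0.33 × -3.2189) = exp(-1.0622) ≈ 0.3457
Fraction lost = 1 − 0.3457 = 0.6543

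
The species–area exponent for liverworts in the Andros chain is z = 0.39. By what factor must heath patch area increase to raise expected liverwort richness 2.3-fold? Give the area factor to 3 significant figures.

8.46

(A₂/A₁)^0.39 = 2.3, so A₂/A₁ = 2.3^(1/0.39) = 2.3^2.564
ln(A₂/A₁) = ln 2.3 / 0.39 = 0.8329 / 0.39 = 2.1357
A₂/A₁ = e^2.1357 ≈ 8.463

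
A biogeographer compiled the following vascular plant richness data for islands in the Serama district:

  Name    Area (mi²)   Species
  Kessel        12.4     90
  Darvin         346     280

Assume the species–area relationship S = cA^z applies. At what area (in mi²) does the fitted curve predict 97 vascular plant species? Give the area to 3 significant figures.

15.4 mi²

z = ln(280/90) / ln(346/12.4) = 1.1350 / 3.3287 = 0.3410
c = 90 / 12.4^0.3410 = 90 / 2.359 = 38.14
A = (97/38.14)^(1/0.3410) ⇒ ln A = ln(2.543)/0.3410 = 2.7374
A = e^2.7374 ≈ 15.45 mi²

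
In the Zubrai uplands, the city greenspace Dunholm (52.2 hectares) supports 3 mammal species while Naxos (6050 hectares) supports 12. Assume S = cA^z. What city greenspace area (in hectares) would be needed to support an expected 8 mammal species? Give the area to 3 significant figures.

1510 hectares

z = ln(12/3) / ln(6050/52.2) = 1.3863 / 4.7527 = 0.2917
c = 3 / 52.2^0.2917 = 3 / 3.17 = 0.9465
A = (8/0.9465)^(1/0.2917) ⇒ ln A = ln(8.453)/0.2917 = 7.3177
A = e^7.3177 ≈ 1507 hectares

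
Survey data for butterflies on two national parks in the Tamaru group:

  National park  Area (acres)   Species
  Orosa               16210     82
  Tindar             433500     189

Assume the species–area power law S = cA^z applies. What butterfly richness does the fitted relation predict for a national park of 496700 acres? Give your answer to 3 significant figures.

z = ln(189/82) / ln(433500/16210) = 0.8350 / 3.2863 = 0.2541
c = 82 / 16210^0.2541 = 82 / 11.74 = 6.984
S₃ = 6.984 × 496700^0.2541 = 6.984 × 28.01 ≈ 195.7

196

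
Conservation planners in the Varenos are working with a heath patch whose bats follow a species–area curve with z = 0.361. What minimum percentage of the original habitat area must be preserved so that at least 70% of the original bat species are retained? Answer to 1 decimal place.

37.2%

Need (A_new/A_old)^0.361 = 0.7, so A_new/A_old = 0.7^(1/0.361) = 0.7^2.77
ln(A_new/A_old) = ln 0.7 / 0.361 = -0.3567 / 0.361 = -0.9880
A_new/A_old = e^-0.9880 ≈ 0.3723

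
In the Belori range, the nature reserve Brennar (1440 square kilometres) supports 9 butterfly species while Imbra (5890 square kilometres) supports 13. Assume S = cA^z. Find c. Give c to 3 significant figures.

z = ln(S₂/S₁) / ln(A₂/A₁) = ln(13/9) / ln(5890/1440) = 0.3677 / 1.4086 = 0.2611
c = S₁ / A₁^z = 9 / 1440^0.2611 = 9 / 6.676 = 1.348

1.35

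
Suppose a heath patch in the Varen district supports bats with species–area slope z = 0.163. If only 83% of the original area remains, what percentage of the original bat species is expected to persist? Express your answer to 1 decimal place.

S_new/S_old = (A_new/A_old)^z = 0.83^0.163
= exp(0.163 × ln 0.83) = exp(0.163 × -0.1863) = exp(-0.0304) ≈ 0.9701

97.0%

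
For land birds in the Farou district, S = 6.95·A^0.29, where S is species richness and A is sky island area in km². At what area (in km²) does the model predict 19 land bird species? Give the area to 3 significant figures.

19 = 6.95 × A^0.29  ⇒  A^0.29 = 19/6.95 = 2.734
ln A = ln(2.734) / 0.29 = 1.0057 / 0.29 = 3.4679
A = e^3.4679 ≈ 32.07 km²

32.1 km²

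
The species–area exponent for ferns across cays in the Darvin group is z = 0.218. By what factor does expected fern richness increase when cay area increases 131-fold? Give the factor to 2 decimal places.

S₂/S₁ = (A₂/A₁)^z = 131^0.218
ln(S₂/S₁) = 0.218 × ln 131 = 0.218 × 4.8752 = 1.0628
S₂/S₁ = e^1.0628 ≈ 2.894

2.89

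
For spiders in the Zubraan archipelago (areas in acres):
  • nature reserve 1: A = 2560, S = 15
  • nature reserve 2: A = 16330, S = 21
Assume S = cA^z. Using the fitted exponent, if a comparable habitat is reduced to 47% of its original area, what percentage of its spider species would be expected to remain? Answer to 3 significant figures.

z = ln(21/15) / ln(16330/2560) = 0.3365 / 1.8530 = 0.1816
S_new/S_old = (A_new/A_old)^z = 0.47^0.1816 = exp(0.1816 × -0.7550) = 0.8719

87.2%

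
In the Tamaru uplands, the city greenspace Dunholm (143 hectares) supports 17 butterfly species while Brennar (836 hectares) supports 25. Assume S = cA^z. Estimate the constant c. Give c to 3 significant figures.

5.75

z = ln(S₂/S₁) / ln(A₂/A₁) = ln(25/17) / ln(836/143) = 0.3857 / 1.7658 = 0.2184
c = S₁ / A₁^z = 17 / 143^0.2184 = 17 / 2.956 = 5.75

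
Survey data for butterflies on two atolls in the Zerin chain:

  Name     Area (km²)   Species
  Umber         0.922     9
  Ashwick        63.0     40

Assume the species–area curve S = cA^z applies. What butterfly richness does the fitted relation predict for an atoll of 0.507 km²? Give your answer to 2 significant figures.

z = ln(40/9) / ln(63/0.922) = 1.4917 / 4.2243 = 0.3531
c = 9 / 0.922^0.3531 = 9 / 0.9717 = 9.262
S₃ = 9.262 × 0.507^0.3531 = 9.262 × 0.7867 ≈ 7.287

7.3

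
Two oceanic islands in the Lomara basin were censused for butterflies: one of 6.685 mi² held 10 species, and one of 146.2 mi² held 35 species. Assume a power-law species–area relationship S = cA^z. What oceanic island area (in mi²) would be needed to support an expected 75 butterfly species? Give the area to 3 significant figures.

955 mi²

z = ln(35/10) / ln(146.2/6.685) = 1.2528 / 3.0851 = 0.4061
c = 10 / 6.685^0.4061 = 10 / 2.163 = 4.623
A = (75/4.623)^(1/0.4061) ⇒ ln A = ln(16.22)/0.4061 = 6.8619
A = e^6.8619 ≈ 955.1 mi²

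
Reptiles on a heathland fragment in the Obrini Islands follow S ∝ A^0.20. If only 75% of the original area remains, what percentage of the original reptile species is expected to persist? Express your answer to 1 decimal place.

94.4%

S_new/S_old = (A_new/A_old)^z = 0.75^0.2
= exp(0.2 × ln 0.75) = exp(0.2 × -0.2877) = exp(-0.0575) ≈ 0.9441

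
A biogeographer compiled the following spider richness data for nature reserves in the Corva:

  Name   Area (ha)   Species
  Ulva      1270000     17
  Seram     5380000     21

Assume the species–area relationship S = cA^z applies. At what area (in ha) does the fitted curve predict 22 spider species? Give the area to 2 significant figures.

z = ln(21/17) / ln(5380000/1270000) = 0.2113 / 1.4437 = 0.1464
c = 17 / 1270000^0.1464 = 17 / 7.824 = 2.173
A = (22/2.173)^(1/0.1464) ⇒ ln A = ln(10.12)/0.1464 = 15.8160
A = e^15.8160 ≈ 7392861 ha

7400000 ha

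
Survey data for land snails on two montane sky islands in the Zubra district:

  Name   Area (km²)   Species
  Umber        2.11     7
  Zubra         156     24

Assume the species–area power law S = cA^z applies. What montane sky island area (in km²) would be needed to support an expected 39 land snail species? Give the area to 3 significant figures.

850 km²

z = ln(24/7) / ln(156/2.11) = 1.2321 / 4.3032 = 0.2863
c = 7 / 2.11^0.2863 = 7 / 1.238 = 5.653
A = (39/5.653)^(1/0.2863) ⇒ ln A = ln(6.9)/0.2863 = 6.7455
A = e^6.7455 ≈ 850.2 km²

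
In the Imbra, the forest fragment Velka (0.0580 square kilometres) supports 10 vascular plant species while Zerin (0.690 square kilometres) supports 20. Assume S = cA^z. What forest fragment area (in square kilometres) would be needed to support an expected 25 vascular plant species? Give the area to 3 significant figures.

z = ln(20/10) / ln(0.69/0.058) = 0.6931 / 2.4762 = 0.2799
c = 10 / 0.058^0.2799 = 10 / 0.4507 = 22.19
A = (25/22.19)^(1/0.2799) ⇒ ln A = ln(1.127)/0.2799 = 0.4261
A = e^0.4261 ≈ 1.531 square kilometres

1.53 square kilometres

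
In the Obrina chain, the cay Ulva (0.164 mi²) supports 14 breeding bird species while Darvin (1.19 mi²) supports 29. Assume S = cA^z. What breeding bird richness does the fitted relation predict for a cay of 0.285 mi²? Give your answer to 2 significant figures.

17

z = ln(29/14) / ln(1.19/0.164) = 0.7282 / 1.9818 = 0.3675
c = 14 / 0.164^0.3675 = 14 / 0.5146 = 27.2
S₃ = 27.2 × 0.285^0.3675 = 27.2 × 0.6305 ≈ 17.15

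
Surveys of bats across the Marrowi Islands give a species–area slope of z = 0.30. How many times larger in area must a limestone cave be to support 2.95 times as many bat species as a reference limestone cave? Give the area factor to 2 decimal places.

(A₂/A₁)^0.3 = 2.95, so A₂/A₁ = 2.95^(1/0.3) = 2.95^3.333
ln(A₂/A₁) = ln 2.95 / 0.3 = 1.0818 / 0.3 = 3.6060
A₂/A₁ = e^3.6060 ≈ 36.82

36.82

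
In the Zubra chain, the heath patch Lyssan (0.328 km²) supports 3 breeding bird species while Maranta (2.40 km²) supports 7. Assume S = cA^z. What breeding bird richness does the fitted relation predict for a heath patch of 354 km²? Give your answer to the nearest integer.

59

z = ln(7/3) / ln(2.4/0.328) = 0.8473 / 1.9902 = 0.4257
c = 3 / 0.328^0.4257 = 3 / 0.6221 = 4.822
S₃ = 4.822 × 354^0.4257 = 4.822 × 12.17 ≈ 58.67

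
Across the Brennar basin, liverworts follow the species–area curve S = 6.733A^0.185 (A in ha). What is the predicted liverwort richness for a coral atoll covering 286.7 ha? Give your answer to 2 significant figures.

S = 6.733 × 286.7^0.185 = 6.733 × 2.849 ≈ 19.18

19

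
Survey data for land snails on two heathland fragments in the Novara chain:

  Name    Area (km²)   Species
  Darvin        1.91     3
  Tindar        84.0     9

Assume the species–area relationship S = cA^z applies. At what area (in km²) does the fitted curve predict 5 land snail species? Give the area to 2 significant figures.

11 km²

z = ln(9/3) / ln(84/1.91) = 1.0986 / 3.7837 = 0.2904
c = 3 / 1.91^0.2904 = 3 / 1.207 = 2.486
A = (5/2.486)^(1/0.2904) ⇒ ln A = ln(2.011)/0.2904 = 2.4064
A = e^2.4064 ≈ 11.09 km²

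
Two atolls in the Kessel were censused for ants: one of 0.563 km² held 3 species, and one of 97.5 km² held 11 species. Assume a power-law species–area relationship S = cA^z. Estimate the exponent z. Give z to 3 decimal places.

0.252

Taking logs: ln S = ln c + z ln A, so z = (ln S₂ − ln S₁)/(ln A₂ − ln A₁).
z = ln(11/3) / ln(97.5/0.563) = ln(3.667) / ln(173.2) = 1.2993 / 5.1543 = 0.2521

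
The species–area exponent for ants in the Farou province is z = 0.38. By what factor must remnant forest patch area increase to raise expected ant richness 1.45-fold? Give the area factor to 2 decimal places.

(A₂/A₁)^0.38 = 1.45, so A₂/A₁ = 1.45^(1/0.38) = 1.45^2.632
ln(A₂/A₁) = ln 1.45 / 0.38 = 0.3716 / 0.38 = 0.9778
A₂/A₁ = e^0.9778 ≈ 2.659

2.66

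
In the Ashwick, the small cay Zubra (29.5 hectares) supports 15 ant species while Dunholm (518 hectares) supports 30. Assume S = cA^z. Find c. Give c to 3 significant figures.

6.62

z = ln(S₂/S₁) / ln(A₂/A₁) = ln(30/15) / ln(518/29.5) = 0.6931 / 2.8656 = 0.2419
c = S₁ / A₁^z = 15 / 29.5^0.2419 = 15 / 2.267 = 6.615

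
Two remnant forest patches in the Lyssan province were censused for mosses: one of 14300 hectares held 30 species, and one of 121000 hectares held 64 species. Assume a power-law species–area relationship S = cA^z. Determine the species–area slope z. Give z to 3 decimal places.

0.355

Taking logs: ln S = ln c + z ln A, so z = (ln S₂ − ln S₁)/(ln A₂ − ln A₁).
z = ln(64/30) / ln(121000/14300) = ln(2.133) / ln(8.462) = 0.7577 / 2.1355 = 0.3548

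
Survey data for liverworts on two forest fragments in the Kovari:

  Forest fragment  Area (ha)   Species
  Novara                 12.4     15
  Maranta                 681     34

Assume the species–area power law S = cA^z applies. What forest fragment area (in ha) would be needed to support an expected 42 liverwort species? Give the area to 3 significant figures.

z = ln(34/15) / ln(681/12.4) = 0.8183 / 4.0059 = 0.2043
c = 15 / 12.4^0.2043 = 15 / 1.672 = 8.969
A = (42/8.969)^(1/0.2043) ⇒ ln A = ln(4.683)/0.2043 = 7.5580
A = e^7.5580 ≈ 1916 ha

1920 ha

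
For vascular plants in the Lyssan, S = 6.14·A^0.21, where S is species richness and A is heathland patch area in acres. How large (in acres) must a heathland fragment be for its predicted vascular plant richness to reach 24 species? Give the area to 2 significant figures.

660 acres

24 = 6.14 × A^0.21  ⇒  A^0.21 = 24/6.14 = 3.909
ln A = ln(3.909) / 0.21 = 1.3632 / 0.21 = 6.4916
A = e^6.4916 ≈ 659.6 acres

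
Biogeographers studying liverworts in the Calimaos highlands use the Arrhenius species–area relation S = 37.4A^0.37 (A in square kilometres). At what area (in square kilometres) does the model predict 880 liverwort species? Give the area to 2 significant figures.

5100 square kilometres

880 = 37.4 × A^0.37  ⇒  A^0.37 = 880/37.4 = 23.53
ln A = ln(23.53) / 0.37 = 3.1583 / 0.37 = 8.5358
A = e^8.5358 ≈ 5094 square kilometres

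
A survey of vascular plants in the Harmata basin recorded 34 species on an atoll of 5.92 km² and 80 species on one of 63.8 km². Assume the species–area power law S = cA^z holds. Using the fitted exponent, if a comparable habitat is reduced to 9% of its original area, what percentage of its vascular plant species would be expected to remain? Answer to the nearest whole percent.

z = ln(80/34) / ln(63.8/5.92) = 0.8557 / 2.3774 = 0.3599
S_new/S_old = (A_new/A_old)^z = 0.09^0.3599 = exp(0.3599 × -2.4079) = 0.4204

42%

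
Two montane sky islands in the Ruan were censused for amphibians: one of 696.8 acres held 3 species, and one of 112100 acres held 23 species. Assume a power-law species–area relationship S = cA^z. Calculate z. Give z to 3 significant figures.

0.401

Taking logs: ln S = ln c + z ln A, so z = (ln S₂ − ln S₁)/(ln A₂ − ln A₁).
z = ln(23/3) / ln(112100/696.8) = ln(7.667) / ln(160.9) = 2.0369 / 5.0806 = 0.4009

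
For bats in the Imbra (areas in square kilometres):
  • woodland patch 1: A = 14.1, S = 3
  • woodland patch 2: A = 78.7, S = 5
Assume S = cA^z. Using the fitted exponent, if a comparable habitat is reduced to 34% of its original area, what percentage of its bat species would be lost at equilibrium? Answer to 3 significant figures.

z = ln(5/3) / ln(78.7/14.1) = 0.5108 / 1.7195 = 0.2971
S_new/S_old = (A_new/A_old)^z = 0.34^0.2971 = exp(0.2971 × -1.0788) = 0.7258
Fraction lost = 1 − 0.7258 = 0.2742

27.4%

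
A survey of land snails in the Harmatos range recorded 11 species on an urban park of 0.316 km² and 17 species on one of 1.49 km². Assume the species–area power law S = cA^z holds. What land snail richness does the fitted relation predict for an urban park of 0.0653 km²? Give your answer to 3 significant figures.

z = ln(17/11) / ln(1.49/0.316) = 0.4353 / 1.5508 = 0.2807
c = 11 / 0.316^0.2807 = 11 / 0.7237 = 15.2
S₃ = 15.2 × 0.0653^0.2807 = 15.2 × 0.4649 ≈ 7.066

7.07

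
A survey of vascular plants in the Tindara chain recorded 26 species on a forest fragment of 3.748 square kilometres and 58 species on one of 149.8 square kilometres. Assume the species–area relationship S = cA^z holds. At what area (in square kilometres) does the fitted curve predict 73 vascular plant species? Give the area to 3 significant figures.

431 square kilometres

z = ln(58/26) / ln(149.8/3.748) = 0.8023 / 3.6881 = 0.2176
c = 26 / 3.748^0.2176 = 26 / 1.333 = 19.5
A = (73/19.5)^(1/0.2176) ⇒ ln A = ln(3.743)/0.2176 = 6.0666
A = e^6.0666 ≈ 431.2 square kilometres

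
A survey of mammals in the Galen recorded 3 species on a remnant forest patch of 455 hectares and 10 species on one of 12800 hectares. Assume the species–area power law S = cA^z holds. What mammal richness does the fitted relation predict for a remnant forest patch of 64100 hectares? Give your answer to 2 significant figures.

18

z = ln(10/3) / ln(12800/455) = 1.2040 / 3.3369 = 0.3608
c = 3 / 455^0.3608 = 3 / 9.1 = 0.3297
S₃ = 0.3297 × 64100^0.3608 = 0.3297 × 54.24 ≈ 17.88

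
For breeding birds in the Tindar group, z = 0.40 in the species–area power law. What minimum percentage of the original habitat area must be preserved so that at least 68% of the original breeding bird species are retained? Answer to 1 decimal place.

38.1%

Need (A_new/A_old)^0.4 = 0.68, so A_new/A_old = 0.68^(1/0.4) = 0.68^2.5
ln(A_new/A_old) = ln 0.68 / 0.4 = -0.3857 / 0.4 = -0.9642
A_new/A_old = e^-0.9642 ≈ 0.3813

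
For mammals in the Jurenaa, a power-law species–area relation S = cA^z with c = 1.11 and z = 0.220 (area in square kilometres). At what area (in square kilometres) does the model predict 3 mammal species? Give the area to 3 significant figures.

91.8 square kilometres

3 = 1.11 × A^0.22  ⇒  A^0.22 = 3/1.11 = 2.703
ln A = ln(2.703) / 0.22 = 0.9943 / 0.22 = 4.5193
A = e^4.5193 ≈ 91.77 square kilometres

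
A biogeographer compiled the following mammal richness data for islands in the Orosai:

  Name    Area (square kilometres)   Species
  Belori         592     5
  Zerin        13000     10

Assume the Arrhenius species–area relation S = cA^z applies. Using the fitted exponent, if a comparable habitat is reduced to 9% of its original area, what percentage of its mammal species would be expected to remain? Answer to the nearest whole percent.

z = ln(10/5) / ln(13000/592) = 0.6931 / 3.0892 = 0.2244
S_new/S_old = (A_new/A_old)^z = 0.09^0.2244 = exp(0.2244 × -2.4079) = 0.5826

58%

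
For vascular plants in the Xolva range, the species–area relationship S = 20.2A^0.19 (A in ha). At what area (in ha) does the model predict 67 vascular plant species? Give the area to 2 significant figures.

550 ha

67 = 20.2 × A^0.19  ⇒  A^0.19 = 67/20.2 = 3.317
ln A = ln(3.317) / 0.19 = 1.1990 / 0.19 = 6.3106
A = e^6.3106 ≈ 550.4 ha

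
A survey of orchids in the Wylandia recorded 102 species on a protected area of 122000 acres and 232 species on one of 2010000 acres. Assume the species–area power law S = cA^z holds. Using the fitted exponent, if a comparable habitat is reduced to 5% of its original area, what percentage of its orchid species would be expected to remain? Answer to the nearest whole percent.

z = ln(232/102) / ln(2010000/122000) = 0.8218 / 2.8019 = 0.2933
S_new/S_old = (A_new/A_old)^z = 0.05^0.2933 = exp(0.2933 × -2.9957) = 0.4154

42%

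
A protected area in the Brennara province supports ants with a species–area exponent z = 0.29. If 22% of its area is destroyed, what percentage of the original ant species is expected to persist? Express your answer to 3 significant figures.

S_new/S_old = (A_new/A_old)^z = 0.78^0.29
= exp(0.29 × ln 0.78) = exp(0.29 × -0.2485) = exp(-0.0721) ≈ 0.9305

93.0%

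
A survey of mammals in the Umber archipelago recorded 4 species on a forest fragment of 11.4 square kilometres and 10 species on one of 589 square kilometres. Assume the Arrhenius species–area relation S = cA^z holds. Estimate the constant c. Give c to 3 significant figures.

z = ln(S₂/S₁) / ln(A₂/A₁) = ln(10/4) / ln(589/11.4) = 0.9163 / 3.9448 = 0.2323
c = S₁ / A₁^z = 4 / 11.4^0.2323 = 4 / 1.76 = 2.273

2.27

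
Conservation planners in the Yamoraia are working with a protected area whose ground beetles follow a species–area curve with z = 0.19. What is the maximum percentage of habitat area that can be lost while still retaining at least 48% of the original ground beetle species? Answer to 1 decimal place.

Need (A_new/A_old)^0.19 = 0.48, so A_new/A_old = 0.48^(1/0.19) = 0.48^5.263
ln(A_new/A_old) = ln 0.48 / 0.19 = -0.7340 / 0.19 = -3.8630
A_new/A_old = e^-3.8630 ≈ 0.021
Fraction that can be lost = 1 − 0.021 = 0.979

97.9%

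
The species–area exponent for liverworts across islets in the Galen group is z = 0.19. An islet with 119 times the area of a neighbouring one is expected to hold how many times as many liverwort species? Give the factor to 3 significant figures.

S₂/S₁ = (A₂/A₁)^z = 119^0.19
ln(S₂/S₁) = 0.19 × ln 119 = 0.19 × 4.7791 = 0.9080
S₂/S₁ = e^0.9080 ≈ 2.479

2.48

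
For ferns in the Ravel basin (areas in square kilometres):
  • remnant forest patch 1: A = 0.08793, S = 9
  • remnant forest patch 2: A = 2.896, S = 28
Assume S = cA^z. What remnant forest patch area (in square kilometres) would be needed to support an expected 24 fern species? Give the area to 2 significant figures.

1.8 square kilometres

z = ln(28/9) / ln(2.896/0.08793) = 1.1350 / 3.4945 = 0.3248
c = 9 / 0.08793^0.3248 = 9 / 0.454 = 19.82
A = (24/19.82)^(1/0.3248) ⇒ ln A = ln(1.211)/0.3248 = 0.5887
A = e^0.5887 ≈ 1.802 square kilometres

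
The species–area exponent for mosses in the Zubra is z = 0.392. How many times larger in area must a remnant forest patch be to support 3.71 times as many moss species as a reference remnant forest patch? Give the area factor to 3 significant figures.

(A₂/A₁)^0.392 = 3.71, so A₂/A₁ = 3.71^(1/0.392) = 3.71^2.551
ln(A₂/A₁) = ln 3.71 / 0.392 = 1.3110 / 0.392 = 3.3445
A₂/A₁ = e^3.3445 ≈ 28.35

28.3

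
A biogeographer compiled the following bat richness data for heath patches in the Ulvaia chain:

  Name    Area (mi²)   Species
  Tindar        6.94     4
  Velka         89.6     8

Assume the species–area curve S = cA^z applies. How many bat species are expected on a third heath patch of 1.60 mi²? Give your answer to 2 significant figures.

2.7

z = ln(8/4) / ln(89.6/6.94) = 0.6931 / 2.5581 = 0.2710
c = 4 / 6.94^0.2710 = 4 / 1.69 = 2.366
S₃ = 2.366 × 1.6^0.2710 = 2.366 × 1.136 ≈ 2.688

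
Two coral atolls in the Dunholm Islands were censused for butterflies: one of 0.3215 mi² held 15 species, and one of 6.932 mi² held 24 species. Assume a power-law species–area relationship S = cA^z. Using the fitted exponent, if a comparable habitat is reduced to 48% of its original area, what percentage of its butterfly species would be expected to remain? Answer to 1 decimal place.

z = ln(24/15) / ln(6.932/0.3215) = 0.4700 / 3.0709 = 0.1531
S_new/S_old = (A_new/A_old)^z = 0.48^0.1531 = exp(0.1531 × -0.7340) = 0.8937

89.4%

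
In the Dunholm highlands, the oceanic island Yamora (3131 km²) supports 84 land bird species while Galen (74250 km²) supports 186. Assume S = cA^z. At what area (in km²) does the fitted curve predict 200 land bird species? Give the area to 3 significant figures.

99100 km²

z = ln(186/84) / ln(74250/3131) = 0.7949 / 3.1661 = 0.2511
c = 84 / 3131^0.2511 = 84 / 7.545 = 11.13
A = (200/11.13)^(1/0.2511) ⇒ ln A = ln(17.97)/0.2511 = 11.5042
A = e^11.5042 ≈ 99134 km²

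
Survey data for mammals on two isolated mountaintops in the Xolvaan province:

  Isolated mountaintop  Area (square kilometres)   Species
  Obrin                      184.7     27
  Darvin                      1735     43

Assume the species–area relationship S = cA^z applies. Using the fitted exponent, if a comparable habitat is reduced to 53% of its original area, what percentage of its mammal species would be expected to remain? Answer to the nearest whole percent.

z = ln(43/27) / ln(1735/184.7) = 0.4654 / 2.2400 = 0.2077
S_new/S_old = (A_new/A_old)^z = 0.53^0.2077 = exp(0.2077 × -0.6349) = 0.8764

88%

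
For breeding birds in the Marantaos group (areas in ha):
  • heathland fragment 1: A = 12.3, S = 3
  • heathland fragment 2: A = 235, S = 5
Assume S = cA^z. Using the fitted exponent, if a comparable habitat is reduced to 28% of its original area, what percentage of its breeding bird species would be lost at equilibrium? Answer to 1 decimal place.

z = ln(5/3) / ln(235/12.3) = 0.5108 / 2.9500 = 0.1732
S_new/S_old = (A_new/A_old)^z = 0.28^0.1732 = exp(0.1732 × -1.2730) = 0.8022
Fraction lost = 1 − 0.8022 = 0.1978

19.8%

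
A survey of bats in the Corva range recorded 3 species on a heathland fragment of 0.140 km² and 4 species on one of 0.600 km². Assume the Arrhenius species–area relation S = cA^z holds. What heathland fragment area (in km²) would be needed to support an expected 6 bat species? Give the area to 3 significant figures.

4.67 km²

z = ln(4/3) / ln(0.6/0.14) = 0.2877 / 1.4553 = 0.1977
c = 3 / 0.14^0.1977 = 3 / 0.678 = 4.425
A = (6/4.425)^(1/0.1977) ⇒ ln A = ln(1.356)/0.1977 = 1.5403
A = e^1.5403 ≈ 4.666 km²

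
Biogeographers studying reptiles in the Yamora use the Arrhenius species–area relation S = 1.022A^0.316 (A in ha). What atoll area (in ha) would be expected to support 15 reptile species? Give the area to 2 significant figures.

4900 ha

15 = 1.022 × A^0.316  ⇒  A^0.316 = 15/1.022 = 14.68
ln A = ln(14.68) / 0.316 = 2.6863 / 0.316 = 8.5009
A = e^8.5009 ≈ 4919 ha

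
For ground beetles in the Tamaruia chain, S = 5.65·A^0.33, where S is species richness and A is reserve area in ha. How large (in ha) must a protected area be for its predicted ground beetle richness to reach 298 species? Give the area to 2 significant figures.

298 = 5.65 × A^0.33  ⇒  A^0.33 = 298/5.65 = 52.74
ln A = ln(52.74) / 0.33 = 3.9654 / 0.33 = 12.0165
A = e^12.0165 ≈ 165459 ha

170000 ha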